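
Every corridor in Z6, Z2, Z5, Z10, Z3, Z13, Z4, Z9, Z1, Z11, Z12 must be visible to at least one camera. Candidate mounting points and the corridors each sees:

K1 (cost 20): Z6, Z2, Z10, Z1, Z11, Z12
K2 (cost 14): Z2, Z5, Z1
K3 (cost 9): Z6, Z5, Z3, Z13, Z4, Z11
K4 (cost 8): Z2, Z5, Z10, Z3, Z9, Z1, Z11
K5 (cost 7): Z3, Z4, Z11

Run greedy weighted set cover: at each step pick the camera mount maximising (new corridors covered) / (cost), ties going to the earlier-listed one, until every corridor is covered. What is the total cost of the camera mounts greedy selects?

Pick 1: K4 adds 7 new (Z2, Z5, Z10, Z3, Z9, Z1, Z11) at cost 8 (ratio 7/8).
Pick 2: K3 adds 3 new (Z6, Z13, Z4) at cost 9 (ratio 3/9).
Pick 3: K1 adds 1 new (Z12) at cost 20 (ratio 1/20).
Greedy total cost: 8 + 9 + 20 = 37.

37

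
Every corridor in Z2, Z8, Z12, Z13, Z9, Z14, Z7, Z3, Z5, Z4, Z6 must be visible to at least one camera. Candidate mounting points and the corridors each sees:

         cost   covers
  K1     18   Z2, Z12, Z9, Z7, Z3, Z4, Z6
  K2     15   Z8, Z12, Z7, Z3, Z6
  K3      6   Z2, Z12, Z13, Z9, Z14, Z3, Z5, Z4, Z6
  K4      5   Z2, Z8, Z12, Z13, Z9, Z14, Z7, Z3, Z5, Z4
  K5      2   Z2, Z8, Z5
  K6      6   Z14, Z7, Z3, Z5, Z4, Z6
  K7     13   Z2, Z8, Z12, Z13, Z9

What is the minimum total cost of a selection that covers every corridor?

11

K3, K4 cover every corridor at cost 6 + 5 = 11.
Any cover uses at least 2 camera mounts; among all covering selections none totals below 11.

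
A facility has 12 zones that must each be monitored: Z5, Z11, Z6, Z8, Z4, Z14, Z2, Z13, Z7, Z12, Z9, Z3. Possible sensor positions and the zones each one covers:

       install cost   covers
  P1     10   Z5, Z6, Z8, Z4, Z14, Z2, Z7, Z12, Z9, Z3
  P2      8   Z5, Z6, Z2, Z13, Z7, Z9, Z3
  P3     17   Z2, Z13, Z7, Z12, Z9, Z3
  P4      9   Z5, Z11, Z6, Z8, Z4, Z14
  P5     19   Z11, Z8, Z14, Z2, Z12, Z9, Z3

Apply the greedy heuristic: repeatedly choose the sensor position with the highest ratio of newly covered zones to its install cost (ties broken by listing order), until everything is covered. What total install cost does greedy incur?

Pick 1: P1 adds 10 new (Z5, Z6, Z8, Z4, Z14, Z2, Z7, Z12, Z9, Z3) at install cost 10 (ratio 10/10).
Pick 2: P2 adds 1 new (Z13) at install cost 8 (ratio 1/8).
Pick 3: P4 adds 1 new (Z11) at install cost 9 (ratio 1/9).
Greedy total install cost: 10 + 8 + 9 = 27. (The true optimum is 26, so greedy overshoots here.)

27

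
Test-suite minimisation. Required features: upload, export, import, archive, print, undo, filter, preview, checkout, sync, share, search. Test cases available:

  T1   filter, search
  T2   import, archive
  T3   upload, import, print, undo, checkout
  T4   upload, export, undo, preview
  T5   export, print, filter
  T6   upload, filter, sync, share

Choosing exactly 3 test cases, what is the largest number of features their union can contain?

10

Choosing T3, T4, T6 covers {upload, export, import, print, undo, filter, preview, checkout, sync, share} — 10 features.
No choice of 3 test cases does better; here archive, search are left uncovered.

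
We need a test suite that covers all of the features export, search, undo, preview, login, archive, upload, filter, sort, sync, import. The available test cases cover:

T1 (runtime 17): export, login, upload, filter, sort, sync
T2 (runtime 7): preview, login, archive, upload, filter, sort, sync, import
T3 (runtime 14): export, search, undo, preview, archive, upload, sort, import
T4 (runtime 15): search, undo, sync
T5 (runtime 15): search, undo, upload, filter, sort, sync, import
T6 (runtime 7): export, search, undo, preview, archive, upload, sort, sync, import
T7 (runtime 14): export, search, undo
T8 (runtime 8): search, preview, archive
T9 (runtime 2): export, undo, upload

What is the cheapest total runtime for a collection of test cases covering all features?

14

T2, T6 cover every feature at runtime 7 + 7 = 14.
Any cover uses at least 2 test cases; among all covering selections none totals below 14.
Greedy by coverage-per-runtime would pick T9, T2, T6 for 16 — worse than the optimum 14.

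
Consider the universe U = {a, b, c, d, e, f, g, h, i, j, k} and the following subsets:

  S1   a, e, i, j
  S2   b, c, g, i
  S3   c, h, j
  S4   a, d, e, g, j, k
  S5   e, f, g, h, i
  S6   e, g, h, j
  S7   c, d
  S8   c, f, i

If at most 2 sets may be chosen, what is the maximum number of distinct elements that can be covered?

Choosing S2, S4 covers {a, b, c, d, e, g, i, j, k} — 9 elements.
No choice of 2 sets does better; here f, h are left uncovered.

9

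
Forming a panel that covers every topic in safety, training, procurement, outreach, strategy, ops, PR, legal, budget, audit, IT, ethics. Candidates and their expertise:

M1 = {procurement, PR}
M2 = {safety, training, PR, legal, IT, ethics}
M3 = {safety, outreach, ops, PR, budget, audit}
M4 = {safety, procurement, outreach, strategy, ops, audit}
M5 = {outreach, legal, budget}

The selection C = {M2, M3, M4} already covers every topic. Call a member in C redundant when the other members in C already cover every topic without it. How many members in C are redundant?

Drop M2: training, legal, IT, ethics uncovered — not redundant.
Drop M3: budget uncovered — not redundant.
Drop M4: procurement, strategy uncovered — not redundant.
None of the members in C is redundant.

0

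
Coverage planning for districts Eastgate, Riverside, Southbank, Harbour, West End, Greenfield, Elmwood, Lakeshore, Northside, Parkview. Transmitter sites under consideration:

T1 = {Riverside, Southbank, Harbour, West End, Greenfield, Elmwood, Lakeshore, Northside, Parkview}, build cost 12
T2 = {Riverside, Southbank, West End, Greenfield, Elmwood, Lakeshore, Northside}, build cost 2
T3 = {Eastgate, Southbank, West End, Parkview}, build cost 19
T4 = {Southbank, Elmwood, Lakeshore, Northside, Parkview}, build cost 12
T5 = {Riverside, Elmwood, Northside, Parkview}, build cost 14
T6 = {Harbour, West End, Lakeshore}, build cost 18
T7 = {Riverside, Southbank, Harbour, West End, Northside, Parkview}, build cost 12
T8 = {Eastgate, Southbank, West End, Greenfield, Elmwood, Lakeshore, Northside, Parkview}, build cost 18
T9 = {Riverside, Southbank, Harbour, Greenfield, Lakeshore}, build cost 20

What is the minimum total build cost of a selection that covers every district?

30

T1, T8 cover every district at build cost 12 + 18 = 30.
Any cover uses at least 2 transmitter sites; among all covering selections none totals below 30.
Greedy by coverage-per-build cost would pick T2, T1, T8 for 32 — worse than the optimum 30.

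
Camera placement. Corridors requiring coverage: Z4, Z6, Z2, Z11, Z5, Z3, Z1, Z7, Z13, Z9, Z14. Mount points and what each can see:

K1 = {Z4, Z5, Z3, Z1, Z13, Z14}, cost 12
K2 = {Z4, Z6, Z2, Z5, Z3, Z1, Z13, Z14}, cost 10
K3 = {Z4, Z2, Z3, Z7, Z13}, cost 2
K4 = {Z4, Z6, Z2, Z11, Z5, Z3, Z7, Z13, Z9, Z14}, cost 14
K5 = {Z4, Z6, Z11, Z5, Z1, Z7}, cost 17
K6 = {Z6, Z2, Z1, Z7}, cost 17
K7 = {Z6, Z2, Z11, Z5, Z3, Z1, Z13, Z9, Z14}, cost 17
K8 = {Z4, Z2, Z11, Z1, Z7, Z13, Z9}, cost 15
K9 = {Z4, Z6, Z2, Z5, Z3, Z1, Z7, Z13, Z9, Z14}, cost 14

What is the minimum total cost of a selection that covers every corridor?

K3, K7 cover every corridor at cost 2 + 17 = 19.
Any cover uses at least 2 camera mounts; among all covering selections none totals below 19.
Greedy by coverage-per-cost would pick K3, K2, K4 for 26 — worse than the optimum 19.

19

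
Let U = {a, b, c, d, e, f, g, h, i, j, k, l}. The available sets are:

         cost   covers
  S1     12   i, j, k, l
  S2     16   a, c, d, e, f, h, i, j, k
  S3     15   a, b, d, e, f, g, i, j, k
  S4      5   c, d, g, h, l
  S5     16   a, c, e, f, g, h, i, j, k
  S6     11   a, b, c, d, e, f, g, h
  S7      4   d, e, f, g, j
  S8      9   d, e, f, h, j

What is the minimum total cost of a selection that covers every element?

S3, S4 cover every element at cost 15 + 5 = 20.
Any cover uses at least 2 sets; among all covering selections none totals below 20.

20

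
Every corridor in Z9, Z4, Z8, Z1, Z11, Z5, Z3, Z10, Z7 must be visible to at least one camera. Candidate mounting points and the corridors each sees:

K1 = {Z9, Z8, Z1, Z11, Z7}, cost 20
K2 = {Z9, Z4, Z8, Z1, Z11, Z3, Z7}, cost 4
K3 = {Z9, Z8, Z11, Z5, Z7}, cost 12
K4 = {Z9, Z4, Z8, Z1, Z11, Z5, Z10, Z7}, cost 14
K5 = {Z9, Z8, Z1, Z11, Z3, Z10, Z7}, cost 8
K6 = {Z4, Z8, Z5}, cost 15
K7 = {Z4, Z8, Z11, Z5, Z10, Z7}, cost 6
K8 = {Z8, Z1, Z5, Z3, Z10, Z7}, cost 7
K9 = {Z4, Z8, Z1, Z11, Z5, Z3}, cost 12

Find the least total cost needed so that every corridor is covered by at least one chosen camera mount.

10

K2, K7 cover every corridor at cost 4 + 6 = 10.
Any cover uses at least 2 camera mounts; among all covering selections none totals below 10.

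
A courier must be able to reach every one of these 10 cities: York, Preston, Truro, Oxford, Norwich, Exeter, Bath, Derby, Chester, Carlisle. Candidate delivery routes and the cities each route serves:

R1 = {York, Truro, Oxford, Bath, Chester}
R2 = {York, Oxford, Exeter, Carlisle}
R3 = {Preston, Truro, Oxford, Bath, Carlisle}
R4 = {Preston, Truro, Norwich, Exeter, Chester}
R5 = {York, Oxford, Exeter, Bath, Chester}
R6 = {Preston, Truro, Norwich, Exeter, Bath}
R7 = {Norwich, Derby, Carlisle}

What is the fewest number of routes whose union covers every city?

R1, R4, R7 together cover {York, Preston, Truro, Oxford, Norwich, Exeter, Bath, Derby, Chester, Carlisle} — every city.
No 2 of the 7 routes cover everything (all 21 pairs fall short), so 3 is minimum.

3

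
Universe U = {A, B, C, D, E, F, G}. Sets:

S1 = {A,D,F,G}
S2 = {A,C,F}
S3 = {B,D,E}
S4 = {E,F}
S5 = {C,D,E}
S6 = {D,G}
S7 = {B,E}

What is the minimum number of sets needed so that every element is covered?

3

S1, S2, S3 together cover {A, B, C, D, E, F, G} — every element.
No 2 of the 7 sets cover everything (all 21 pairs fall short), so 3 is minimum.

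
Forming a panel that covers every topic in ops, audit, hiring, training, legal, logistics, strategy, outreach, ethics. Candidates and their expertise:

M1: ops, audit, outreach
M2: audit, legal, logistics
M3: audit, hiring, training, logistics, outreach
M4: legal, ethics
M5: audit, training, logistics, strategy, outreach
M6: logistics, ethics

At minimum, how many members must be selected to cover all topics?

4

M1, M3, M4, M5 together cover {ops, audit, hiring, training, legal, logistics, strategy, outreach, ethics} — every topic.
No 3 of the 6 members cover everything (all 20 triples fall short), so 4 is minimum.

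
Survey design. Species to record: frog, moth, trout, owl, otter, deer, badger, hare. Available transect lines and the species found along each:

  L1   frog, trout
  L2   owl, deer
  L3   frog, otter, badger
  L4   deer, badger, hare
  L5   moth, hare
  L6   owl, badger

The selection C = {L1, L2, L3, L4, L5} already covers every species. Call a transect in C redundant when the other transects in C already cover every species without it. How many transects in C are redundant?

1

Drop L1: trout uncovered — not redundant.
Drop L2: owl uncovered — not redundant.
Drop L3: otter uncovered — not redundant.
Drop L4: the rest still cover every species — redundant.
Drop L5: moth uncovered — not redundant.
1 redundant: L4.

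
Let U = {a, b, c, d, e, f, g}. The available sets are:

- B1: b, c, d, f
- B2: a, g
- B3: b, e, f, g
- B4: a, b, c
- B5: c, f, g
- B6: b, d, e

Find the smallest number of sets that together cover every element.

3

B1, B2, B3 together cover {a, b, c, d, e, f, g} — every element.
No 2 of the 6 sets cover everything (all 15 pairs fall short), so 3 is minimum.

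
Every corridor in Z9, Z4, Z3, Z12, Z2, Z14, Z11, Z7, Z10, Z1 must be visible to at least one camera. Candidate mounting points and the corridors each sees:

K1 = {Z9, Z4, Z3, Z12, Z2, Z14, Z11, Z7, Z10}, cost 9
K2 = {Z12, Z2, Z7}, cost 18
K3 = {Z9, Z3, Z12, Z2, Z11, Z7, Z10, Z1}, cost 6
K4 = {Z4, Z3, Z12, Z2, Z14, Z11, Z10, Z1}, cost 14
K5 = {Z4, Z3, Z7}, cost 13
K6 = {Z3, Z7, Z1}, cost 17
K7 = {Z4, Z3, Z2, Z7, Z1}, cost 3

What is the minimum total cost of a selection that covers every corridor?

K1, K7 cover every corridor at cost 9 + 3 = 12.
Any cover uses at least 2 camera mounts; among all covering selections none totals below 12.
Greedy by coverage-per-cost would pick K7, K3, K1 for 18 — worse than the optimum 12.

12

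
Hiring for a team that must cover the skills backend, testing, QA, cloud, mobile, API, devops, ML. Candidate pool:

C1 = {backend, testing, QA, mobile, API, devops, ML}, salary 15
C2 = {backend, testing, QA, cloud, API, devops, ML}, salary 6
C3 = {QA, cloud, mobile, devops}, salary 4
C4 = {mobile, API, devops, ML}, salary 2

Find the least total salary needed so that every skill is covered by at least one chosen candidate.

C2, C4 cover every skill at salary 6 + 2 = 8.
Any cover uses at least 2 candidates; among all covering selections none totals below 8.

8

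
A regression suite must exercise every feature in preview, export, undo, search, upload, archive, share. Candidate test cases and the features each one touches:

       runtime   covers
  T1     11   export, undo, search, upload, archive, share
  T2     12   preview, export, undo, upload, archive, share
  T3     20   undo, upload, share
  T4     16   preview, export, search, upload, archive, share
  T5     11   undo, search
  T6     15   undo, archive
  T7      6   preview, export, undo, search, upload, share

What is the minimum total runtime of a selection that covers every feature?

T1, T7 cover every feature at runtime 11 + 6 = 17.
Any cover uses at least 2 test cases; among all covering selections none totals below 17.

17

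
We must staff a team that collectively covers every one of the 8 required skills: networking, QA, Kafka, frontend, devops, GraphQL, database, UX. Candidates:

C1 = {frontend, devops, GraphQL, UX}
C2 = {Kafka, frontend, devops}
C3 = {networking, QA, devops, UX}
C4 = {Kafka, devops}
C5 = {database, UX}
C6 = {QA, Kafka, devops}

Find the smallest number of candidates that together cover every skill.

C1, C2, C3, C5 together cover {networking, QA, Kafka, frontend, devops, GraphQL, database, UX} — every skill.
No 3 of the 6 candidates cover everything (all 20 triples fall short), so 4 is minimum.

4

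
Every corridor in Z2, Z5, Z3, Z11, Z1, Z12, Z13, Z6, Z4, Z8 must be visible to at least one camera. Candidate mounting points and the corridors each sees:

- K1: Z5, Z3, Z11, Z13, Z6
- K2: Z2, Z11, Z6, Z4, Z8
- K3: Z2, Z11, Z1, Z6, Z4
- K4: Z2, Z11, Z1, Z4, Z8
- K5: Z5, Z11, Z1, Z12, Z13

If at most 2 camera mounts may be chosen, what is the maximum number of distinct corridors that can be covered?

Choosing K1, K4 covers {Z2, Z5, Z3, Z11, Z1, Z13, Z6, Z4, Z8} — 9 corridors.
No choice of 2 camera mounts does better; here Z12 is left uncovered.

9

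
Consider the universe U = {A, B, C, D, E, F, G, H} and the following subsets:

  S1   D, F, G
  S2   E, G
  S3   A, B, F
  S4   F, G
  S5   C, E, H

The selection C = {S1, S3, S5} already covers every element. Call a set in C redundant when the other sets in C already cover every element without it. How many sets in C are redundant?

Drop S1: D, G uncovered — not redundant.
Drop S3: A, B uncovered — not redundant.
Drop S5: C, E, H uncovered — not redundant.
None of the sets in C is redundant.

0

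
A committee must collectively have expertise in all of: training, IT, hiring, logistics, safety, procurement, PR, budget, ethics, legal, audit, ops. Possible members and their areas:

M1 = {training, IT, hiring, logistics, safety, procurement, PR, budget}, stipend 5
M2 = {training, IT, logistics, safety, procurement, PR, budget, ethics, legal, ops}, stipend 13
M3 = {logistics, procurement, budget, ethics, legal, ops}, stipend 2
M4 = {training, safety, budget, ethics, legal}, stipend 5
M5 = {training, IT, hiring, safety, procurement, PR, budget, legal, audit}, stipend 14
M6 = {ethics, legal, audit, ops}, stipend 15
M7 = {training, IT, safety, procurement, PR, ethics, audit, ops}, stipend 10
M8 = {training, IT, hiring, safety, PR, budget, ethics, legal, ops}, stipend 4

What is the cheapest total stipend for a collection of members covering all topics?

M3, M5 cover every topic at stipend 2 + 14 = 16.
Any cover uses at least 2 members; among all covering selections none totals below 16.

16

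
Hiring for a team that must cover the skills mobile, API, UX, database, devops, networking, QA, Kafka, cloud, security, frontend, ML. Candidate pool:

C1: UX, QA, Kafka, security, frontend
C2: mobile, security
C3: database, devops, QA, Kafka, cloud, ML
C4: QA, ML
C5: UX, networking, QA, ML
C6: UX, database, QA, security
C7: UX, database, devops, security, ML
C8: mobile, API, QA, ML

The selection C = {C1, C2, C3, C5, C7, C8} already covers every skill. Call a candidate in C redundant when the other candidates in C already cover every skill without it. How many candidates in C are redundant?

Drop C1: frontend uncovered — not redundant.
Drop C2: the rest still cover every skill — redundant.
Drop C3: cloud uncovered — not redundant.
Drop C5: networking uncovered — not redundant.
Drop C7: the rest still cover every skill — redundant.
Drop C8: API uncovered — not redundant.
2 redundant: C2, C7.

2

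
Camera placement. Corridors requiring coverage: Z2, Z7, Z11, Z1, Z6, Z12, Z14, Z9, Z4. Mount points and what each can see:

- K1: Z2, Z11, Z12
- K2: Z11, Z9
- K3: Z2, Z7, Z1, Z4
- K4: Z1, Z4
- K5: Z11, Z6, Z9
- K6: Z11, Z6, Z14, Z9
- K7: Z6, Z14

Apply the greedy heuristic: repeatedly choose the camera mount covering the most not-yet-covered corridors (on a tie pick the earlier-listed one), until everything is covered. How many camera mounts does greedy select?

Pick 1: K3 covers 4 new corridors (Z2, Z7, Z1, Z4).
Pick 2: K6 covers 4 new corridors (Z11, Z6, Z14, Z9).
Pick 3: K1 covers 1 new corridors (Z12).
Greedy uses 3 camera mounts.

3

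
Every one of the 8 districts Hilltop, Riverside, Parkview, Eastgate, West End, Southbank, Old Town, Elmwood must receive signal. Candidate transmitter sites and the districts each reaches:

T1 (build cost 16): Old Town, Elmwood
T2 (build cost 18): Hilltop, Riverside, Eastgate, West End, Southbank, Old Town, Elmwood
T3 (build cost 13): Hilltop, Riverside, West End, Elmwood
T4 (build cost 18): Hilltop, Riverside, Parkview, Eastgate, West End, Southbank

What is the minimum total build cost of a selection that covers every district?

T1, T4 cover every district at build cost 16 + 18 = 34.
Any cover uses at least 2 transmitter sites; among all covering selections none totals below 34.

34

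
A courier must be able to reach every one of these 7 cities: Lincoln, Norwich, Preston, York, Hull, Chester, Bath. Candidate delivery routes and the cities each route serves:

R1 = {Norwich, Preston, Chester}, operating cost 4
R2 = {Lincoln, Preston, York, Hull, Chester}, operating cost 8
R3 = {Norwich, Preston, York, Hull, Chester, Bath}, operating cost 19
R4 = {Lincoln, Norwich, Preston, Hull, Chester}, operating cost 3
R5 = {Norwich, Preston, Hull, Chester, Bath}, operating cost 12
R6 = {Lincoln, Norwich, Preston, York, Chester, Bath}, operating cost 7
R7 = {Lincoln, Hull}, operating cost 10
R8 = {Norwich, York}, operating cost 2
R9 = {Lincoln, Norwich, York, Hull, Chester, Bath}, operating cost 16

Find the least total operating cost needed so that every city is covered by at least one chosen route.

10

R4, R6 cover every city at operating cost 3 + 7 = 10.
Any cover uses at least 2 routes; among all covering selections none totals below 10.
Greedy by coverage-per-operating cost would pick R4, R8, R6 for 12 — worse than the optimum 10.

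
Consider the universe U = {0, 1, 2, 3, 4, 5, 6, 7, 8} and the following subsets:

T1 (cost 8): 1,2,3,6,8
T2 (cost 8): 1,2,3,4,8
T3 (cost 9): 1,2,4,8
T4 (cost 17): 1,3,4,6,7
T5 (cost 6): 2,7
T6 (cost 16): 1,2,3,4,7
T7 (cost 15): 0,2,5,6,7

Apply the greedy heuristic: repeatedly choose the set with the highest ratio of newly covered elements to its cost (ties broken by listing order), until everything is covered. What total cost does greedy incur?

Pick 1: T1 adds 5 new (1, 2, 3, 6, 8) at cost 8 (ratio 5/8).
Pick 2: T7 adds 3 new (0, 5, 7) at cost 15 (ratio 3/15).
Pick 3: T2 adds 1 new (4) at cost 8 (ratio 1/8).
Greedy total cost: 8 + 15 + 8 = 31. (The true optimum is 23, so greedy overshoots here.)

31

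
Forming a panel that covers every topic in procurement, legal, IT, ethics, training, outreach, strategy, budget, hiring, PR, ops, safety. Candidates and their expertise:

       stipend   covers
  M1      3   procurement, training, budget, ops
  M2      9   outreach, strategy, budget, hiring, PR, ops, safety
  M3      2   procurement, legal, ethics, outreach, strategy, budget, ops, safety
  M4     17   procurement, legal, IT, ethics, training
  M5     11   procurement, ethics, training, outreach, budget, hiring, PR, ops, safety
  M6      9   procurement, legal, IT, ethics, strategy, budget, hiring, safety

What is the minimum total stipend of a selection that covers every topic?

20

M5, M6 cover every topic at stipend 11 + 9 = 20.
Any cover uses at least 2 members; among all covering selections none totals below 20.
Greedy by coverage-per-stipend would pick M3, M1, M2, M6 for 23 — worse than the optimum 20.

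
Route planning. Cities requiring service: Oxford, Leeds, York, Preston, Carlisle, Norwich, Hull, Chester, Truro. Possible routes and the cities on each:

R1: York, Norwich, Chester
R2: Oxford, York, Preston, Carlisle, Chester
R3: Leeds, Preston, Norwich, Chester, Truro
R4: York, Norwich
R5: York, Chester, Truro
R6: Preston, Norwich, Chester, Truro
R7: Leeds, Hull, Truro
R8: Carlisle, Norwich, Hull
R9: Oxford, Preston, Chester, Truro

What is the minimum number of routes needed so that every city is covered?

3

R1, R2, R7 together cover {Oxford, Leeds, York, Preston, Carlisle, Norwich, Hull, Chester, Truro} — every city.
No 2 of the 9 routes cover everything (all 36 pairs fall short), so 3 is minimum.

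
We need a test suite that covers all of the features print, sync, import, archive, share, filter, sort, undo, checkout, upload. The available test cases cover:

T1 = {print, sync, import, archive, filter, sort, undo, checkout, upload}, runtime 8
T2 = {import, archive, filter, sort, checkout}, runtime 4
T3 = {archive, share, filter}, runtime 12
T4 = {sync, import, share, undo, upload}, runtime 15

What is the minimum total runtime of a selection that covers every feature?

20

T1, T3 cover every feature at runtime 8 + 12 = 20.
Any cover uses at least 2 test cases; among all covering selections none totals below 20.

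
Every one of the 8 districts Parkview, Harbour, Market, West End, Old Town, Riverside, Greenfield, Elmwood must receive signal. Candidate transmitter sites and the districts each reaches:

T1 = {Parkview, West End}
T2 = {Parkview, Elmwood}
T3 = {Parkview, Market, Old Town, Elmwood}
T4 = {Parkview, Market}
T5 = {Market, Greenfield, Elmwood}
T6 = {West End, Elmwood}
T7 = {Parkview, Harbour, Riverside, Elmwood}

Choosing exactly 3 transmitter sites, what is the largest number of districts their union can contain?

7

Choosing T1, T3, T7 covers {Parkview, Harbour, Market, West End, Old Town, Riverside, Elmwood} — 7 districts.
No choice of 3 transmitter sites does better; here Greenfield is left uncovered.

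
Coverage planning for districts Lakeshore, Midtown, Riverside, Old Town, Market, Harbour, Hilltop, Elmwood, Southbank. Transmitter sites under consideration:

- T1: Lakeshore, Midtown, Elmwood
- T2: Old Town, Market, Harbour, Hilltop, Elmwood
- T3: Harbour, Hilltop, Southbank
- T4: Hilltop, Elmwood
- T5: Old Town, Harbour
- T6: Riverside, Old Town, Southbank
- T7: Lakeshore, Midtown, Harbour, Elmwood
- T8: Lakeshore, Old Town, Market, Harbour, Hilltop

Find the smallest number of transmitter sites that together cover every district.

T1, T2, T6 together cover {Lakeshore, Midtown, Riverside, Old Town, Market, Harbour, Hilltop, Elmwood, Southbank} — every district.
No 2 of the 8 transmitter sites cover everything (all 28 pairs fall short), so 3 is minimum.

3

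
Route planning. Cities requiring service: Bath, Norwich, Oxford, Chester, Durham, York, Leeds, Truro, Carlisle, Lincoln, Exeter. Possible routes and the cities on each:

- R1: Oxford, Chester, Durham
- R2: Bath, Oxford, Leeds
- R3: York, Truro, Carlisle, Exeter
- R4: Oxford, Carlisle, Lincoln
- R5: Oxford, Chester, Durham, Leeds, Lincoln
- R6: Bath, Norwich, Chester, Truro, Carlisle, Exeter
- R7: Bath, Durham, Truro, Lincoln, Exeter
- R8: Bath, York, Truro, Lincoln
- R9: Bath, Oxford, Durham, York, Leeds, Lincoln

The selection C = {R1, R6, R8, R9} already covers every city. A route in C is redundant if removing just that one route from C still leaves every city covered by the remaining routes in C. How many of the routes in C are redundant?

2

Drop R1: the rest still cover every city — redundant.
Drop R6: Norwich, Carlisle, Exeter uncovered — not redundant.
Drop R8: the rest still cover every city — redundant.
Drop R9: Leeds uncovered — not redundant.
2 redundant: R1, R8.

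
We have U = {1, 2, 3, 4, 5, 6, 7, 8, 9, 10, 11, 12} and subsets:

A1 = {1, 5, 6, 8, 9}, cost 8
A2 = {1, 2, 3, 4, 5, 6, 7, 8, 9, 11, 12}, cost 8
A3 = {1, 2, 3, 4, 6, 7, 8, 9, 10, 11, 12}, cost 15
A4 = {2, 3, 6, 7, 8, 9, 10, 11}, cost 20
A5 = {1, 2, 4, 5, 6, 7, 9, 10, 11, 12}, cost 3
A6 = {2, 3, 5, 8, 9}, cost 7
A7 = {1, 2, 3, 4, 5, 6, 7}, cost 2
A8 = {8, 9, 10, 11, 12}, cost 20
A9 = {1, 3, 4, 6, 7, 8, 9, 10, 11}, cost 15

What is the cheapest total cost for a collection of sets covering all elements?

10

A5, A6 cover every element at cost 3 + 7 = 10.
Any cover uses at least 2 sets; among all covering selections none totals below 10.
Greedy by coverage-per-cost would pick A7, A5, A6 for 12 — worse than the optimum 10.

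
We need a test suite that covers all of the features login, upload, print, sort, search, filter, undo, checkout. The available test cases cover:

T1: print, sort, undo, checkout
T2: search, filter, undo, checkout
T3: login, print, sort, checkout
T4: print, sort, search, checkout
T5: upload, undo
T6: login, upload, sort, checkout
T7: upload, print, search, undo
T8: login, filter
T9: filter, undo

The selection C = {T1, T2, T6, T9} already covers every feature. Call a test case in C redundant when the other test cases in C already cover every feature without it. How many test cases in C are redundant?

1

Drop T1: print uncovered — not redundant.
Drop T2: search uncovered — not redundant.
Drop T6: login, upload uncovered — not redundant.
Drop T9: the rest still cover every feature — redundant.
1 redundant: T9.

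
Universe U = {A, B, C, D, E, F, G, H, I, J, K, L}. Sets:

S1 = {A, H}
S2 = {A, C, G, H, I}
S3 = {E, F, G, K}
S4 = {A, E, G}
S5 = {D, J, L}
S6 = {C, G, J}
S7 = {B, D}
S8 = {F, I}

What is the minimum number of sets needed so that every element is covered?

4

S2, S3, S5, S7 together cover {A, B, C, D, E, F, G, H, I, J, K, L} — every element.
No 3 of the 8 sets cover everything (all 56 triples fall short), so 4 is minimum.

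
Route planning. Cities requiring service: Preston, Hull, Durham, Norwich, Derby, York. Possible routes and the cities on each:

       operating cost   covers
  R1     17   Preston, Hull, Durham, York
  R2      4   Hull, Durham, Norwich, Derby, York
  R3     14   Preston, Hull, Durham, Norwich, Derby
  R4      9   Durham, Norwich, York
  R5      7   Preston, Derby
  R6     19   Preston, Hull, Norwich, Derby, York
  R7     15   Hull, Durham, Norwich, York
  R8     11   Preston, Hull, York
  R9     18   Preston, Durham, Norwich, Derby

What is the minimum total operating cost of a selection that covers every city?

R2, R5 cover every city at operating cost 4 + 7 = 11.
Any cover uses at least 2 routes; among all covering selections none totals below 11.

11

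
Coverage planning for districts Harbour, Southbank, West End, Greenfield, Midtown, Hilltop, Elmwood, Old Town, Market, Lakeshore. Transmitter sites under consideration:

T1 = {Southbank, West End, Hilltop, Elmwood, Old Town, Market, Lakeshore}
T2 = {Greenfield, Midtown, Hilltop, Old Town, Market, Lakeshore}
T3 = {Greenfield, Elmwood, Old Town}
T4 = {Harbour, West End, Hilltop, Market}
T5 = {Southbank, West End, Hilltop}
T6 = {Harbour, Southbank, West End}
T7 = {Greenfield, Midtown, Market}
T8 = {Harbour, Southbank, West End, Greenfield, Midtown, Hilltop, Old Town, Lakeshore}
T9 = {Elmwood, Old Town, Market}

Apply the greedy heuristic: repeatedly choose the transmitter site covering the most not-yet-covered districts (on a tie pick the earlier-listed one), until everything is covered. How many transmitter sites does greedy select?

Pick 1: T8 covers 8 new districts (Harbour, Southbank, West End, Greenfield, Midtown, Hilltop, Old Town, Lakeshore).
Pick 2: T1 covers 2 new districts (Elmwood, Market).
Greedy uses 2 transmitter sites.

2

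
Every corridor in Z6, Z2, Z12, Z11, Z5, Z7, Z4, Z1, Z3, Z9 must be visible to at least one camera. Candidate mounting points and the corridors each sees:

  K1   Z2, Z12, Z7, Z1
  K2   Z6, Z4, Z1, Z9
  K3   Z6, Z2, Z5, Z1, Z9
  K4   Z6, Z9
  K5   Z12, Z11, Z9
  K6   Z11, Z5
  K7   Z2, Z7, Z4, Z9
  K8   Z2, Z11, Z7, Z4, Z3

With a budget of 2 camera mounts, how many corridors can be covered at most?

Choosing K3, K8 covers {Z6, Z2, Z11, Z5, Z7, Z4, Z1, Z3, Z9} — 9 corridors.
No choice of 2 camera mounts does better; here Z12 is left uncovered.

9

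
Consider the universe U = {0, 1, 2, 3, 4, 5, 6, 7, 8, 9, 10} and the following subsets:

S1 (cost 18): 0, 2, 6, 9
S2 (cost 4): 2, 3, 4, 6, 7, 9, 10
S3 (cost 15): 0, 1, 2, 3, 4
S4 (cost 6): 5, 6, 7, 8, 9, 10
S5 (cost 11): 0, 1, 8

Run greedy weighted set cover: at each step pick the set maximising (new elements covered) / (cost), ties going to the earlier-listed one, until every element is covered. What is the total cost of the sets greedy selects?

Pick 1: S2 adds 7 new (2, 3, 4, 6, 7, 9, 10) at cost 4 (ratio 7/4).
Pick 2: S4 adds 2 new (5, 8) at cost 6 (ratio 2/6).
Pick 3: S5 adds 2 new (0, 1) at cost 11 (ratio 2/11).
Greedy total cost: 4 + 6 + 11 = 21.

21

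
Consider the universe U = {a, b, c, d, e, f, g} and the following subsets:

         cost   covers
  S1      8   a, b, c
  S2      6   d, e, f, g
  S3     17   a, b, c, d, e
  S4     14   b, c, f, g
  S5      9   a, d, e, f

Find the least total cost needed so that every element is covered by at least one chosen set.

14

S1, S2 cover every element at cost 8 + 6 = 14.
Any cover uses at least 2 sets; among all covering selections none totals below 14.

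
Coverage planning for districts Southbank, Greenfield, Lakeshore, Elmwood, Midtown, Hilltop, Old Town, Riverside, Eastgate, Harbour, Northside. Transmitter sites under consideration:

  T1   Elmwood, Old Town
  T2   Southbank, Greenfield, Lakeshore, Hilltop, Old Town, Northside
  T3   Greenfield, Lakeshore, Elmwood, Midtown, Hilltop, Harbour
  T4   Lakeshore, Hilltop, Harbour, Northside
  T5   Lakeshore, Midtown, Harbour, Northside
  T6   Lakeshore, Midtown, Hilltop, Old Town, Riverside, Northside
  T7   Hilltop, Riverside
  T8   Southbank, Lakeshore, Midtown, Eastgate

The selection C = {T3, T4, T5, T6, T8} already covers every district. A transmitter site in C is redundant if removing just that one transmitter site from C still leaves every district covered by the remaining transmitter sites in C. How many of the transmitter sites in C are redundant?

Drop T3: Greenfield, Elmwood uncovered — not redundant.
Drop T4: the rest still cover every district — redundant.
Drop T5: the rest still cover every district — redundant.
Drop T6: Old Town, Riverside uncovered — not redundant.
Drop T8: Southbank, Eastgate uncovered — not redundant.
2 redundant: T4, T5.

2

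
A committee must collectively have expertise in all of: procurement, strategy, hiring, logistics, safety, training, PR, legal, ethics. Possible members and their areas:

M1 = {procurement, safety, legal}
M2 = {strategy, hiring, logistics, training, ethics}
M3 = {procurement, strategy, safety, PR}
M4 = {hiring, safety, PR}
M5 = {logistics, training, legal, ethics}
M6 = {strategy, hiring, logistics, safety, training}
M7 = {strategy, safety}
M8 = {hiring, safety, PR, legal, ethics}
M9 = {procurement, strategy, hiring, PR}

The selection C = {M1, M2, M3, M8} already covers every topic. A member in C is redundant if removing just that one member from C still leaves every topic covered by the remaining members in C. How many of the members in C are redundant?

3

Drop M1: the rest still cover every topic — redundant.
Drop M2: logistics, training uncovered — not redundant.
Drop M3: the rest still cover every topic — redundant.
Drop M8: the rest still cover every topic — redundant.
3 redundant: M1, M3, M8.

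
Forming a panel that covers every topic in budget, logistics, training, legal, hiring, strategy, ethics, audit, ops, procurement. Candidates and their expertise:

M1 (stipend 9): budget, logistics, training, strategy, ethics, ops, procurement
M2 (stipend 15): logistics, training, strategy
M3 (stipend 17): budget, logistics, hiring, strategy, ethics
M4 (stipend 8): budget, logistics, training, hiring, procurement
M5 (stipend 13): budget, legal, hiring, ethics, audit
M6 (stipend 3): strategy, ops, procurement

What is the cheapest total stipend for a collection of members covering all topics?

22

M1, M5 cover every topic at stipend 9 + 13 = 22.
Any cover uses at least 2 members; among all covering selections none totals below 22.
Greedy by coverage-per-stipend would pick M6, M4, M5 for 24 — worse than the optimum 22.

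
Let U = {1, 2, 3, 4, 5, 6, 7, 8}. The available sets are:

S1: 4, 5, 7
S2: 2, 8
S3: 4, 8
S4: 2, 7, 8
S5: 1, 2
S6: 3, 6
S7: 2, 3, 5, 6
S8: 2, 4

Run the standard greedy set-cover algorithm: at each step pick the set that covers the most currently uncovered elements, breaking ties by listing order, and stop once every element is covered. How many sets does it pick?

4

Pick 1: S7 covers 4 new elements (2, 3, 5, 6).
Pick 2: S1 covers 2 new elements (4, 7).
Pick 3: S2 covers 1 new elements (8).
Pick 4: S5 covers 1 new elements (1).
Greedy uses 4 sets.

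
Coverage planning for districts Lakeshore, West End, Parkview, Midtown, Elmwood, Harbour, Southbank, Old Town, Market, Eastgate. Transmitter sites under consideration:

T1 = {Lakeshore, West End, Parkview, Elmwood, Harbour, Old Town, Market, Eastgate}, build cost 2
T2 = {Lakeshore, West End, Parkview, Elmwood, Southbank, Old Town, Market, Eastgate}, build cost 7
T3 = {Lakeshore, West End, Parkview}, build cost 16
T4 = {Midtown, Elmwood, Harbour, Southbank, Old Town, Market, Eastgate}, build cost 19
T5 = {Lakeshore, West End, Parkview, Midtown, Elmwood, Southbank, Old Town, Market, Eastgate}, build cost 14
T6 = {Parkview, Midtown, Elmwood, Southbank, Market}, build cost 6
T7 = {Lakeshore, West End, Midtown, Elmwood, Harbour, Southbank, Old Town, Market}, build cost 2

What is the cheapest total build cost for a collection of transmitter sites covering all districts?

T1, T7 cover every district at build cost 2 + 2 = 4.
Any cover uses at least 2 transmitter sites; among all covering selections none totals below 4.

4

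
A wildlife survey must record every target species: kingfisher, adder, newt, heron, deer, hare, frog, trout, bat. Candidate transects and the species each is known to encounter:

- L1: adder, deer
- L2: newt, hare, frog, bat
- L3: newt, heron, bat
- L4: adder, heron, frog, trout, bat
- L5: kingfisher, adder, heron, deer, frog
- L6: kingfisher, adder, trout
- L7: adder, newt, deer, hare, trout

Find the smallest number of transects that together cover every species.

L2, L4, L5 together cover {kingfisher, adder, newt, heron, deer, hare, frog, trout, bat} — every species.
No 2 of the 7 transects cover everything (all 21 pairs fall short), so 3 is minimum.

3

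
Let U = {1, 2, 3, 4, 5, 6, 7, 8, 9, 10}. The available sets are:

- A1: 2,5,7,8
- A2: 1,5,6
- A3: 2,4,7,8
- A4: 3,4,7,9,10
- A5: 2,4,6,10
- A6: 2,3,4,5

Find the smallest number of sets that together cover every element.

A1, A2, A4 together cover {1, 2, 3, 4, 5, 6, 7, 8, 9, 10} — every element.
No 2 of the 6 sets cover everything (all 15 pairs fall short), so 3 is minimum.

3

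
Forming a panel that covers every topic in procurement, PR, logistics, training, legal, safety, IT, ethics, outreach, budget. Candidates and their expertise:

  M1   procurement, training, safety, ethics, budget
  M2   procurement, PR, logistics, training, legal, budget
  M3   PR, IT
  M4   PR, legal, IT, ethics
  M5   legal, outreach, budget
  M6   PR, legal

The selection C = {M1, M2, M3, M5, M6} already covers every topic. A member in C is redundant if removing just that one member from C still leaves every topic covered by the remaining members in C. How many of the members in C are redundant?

1

Drop M1: safety, ethics uncovered — not redundant.
Drop M2: logistics uncovered — not redundant.
Drop M3: IT uncovered — not redundant.
Drop M5: outreach uncovered — not redundant.
Drop M6: the rest still cover every topic — redundant.
1 redundant: M6.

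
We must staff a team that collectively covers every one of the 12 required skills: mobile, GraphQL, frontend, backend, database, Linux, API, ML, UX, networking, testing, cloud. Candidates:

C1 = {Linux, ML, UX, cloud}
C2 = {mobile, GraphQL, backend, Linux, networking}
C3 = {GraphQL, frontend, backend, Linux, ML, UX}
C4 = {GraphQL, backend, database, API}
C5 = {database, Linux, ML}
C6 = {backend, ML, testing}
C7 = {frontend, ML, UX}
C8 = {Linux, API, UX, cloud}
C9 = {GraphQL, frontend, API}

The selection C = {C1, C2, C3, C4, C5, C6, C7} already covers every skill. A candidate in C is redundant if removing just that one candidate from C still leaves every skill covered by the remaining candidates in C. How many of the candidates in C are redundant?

Drop C1: cloud uncovered — not redundant.
Drop C2: mobile, networking uncovered — not redundant.
Drop C3: the rest still cover every skill — redundant.
Drop C4: API uncovered — not redundant.
Drop C5: the rest still cover every skill — redundant.
Drop C6: testing uncovered — not redundant.
Drop C7: the rest still cover every skill — redundant.
3 redundant: C3, C5, C7.

3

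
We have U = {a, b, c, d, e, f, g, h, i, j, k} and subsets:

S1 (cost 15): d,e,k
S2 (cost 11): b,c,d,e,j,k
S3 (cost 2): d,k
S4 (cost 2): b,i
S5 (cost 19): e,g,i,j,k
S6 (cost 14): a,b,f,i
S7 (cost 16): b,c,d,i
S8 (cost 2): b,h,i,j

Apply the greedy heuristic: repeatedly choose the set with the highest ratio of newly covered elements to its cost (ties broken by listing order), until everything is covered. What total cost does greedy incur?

48

Pick 1: S8 adds 4 new (b, h, i, j) at cost 2 (ratio 4/2).
Pick 2: S3 adds 2 new (d, k) at cost 2 (ratio 2/2).
Pick 3: S2 adds 2 new (c, e) at cost 11 (ratio 2/11).
Pick 4: S6 adds 2 new (a, f) at cost 14 (ratio 2/14).
Pick 5: S5 adds 1 new (g) at cost 19 (ratio 1/19).
Greedy total cost: 2 + 2 + 11 + 14 + 19 = 48. (The true optimum is 46, so greedy overshoots here.)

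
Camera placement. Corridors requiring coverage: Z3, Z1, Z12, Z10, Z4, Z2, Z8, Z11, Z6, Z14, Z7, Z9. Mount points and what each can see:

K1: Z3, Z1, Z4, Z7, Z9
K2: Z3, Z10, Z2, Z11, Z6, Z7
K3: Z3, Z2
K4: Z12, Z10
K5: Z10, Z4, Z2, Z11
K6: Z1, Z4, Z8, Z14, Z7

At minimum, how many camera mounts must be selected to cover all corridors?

K1, K2, K4, K6 together cover {Z3, Z1, Z12, Z10, Z4, Z2, Z8, Z11, Z6, Z14, Z7, Z9} — every corridor.
No 3 of the 6 camera mounts cover everything (all 20 triples fall short), so 4 is minimum.

4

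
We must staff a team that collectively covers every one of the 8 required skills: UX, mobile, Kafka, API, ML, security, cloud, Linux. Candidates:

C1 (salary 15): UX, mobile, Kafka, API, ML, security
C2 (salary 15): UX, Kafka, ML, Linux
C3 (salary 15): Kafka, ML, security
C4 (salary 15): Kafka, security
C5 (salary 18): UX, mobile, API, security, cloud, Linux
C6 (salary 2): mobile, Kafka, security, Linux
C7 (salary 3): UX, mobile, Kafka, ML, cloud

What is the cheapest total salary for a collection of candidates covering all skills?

C1, C6, C7 cover every skill at salary 15 + 2 + 3 = 20.
Any cover uses at least 2 candidates; among all covering selections none totals below 20.

20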